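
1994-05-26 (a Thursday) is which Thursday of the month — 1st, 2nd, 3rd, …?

4th

Day 26 falls in week ⌈26/7⌉ of the month.
Days 1–7 hold the 1st Thursday, 8–14 the 2nd, 15–21 the 3rd, 22–28 the 4th, 29–31 the 5th.
26 is in the range for the 4th.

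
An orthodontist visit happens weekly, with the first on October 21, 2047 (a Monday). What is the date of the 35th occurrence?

June 15, 2048

The 35th occurrence is 34 intervals after the first: 34 × 7 = 238 days after October 21, 2047.
October has 31 days — 10 days to the end of October leaves 228.
November has 30 days (198 left).
December has 31 days (167 left).
January has 31 days (136 left).
February has 29 days (107 left).
March has 31 days (76 left).
April has 30 days (46 left).
May has 31 days (15 left).
15 days into June → June 15, 2048.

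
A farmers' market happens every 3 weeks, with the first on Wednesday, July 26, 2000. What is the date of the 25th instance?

December 12, 2001

The 25th occurrence is 24 intervals after the first: 24 × 21 = 504 days after July 26, 2000.
July has 31 days — 5 days to the end of July leaves 499.
From end of July to end of 2000 is 153 days (346 left).
January has 31 days (315 left).
February has 28 days (287 left).
March has 31 days (256 left).
April has 30 days (226 left).
May has 31 days (195 left).
June has 30 days (165 left).
July has 31 days (134 left).
August has 31 days (103 left).
September has 30 days (73 left).
October has 31 days (42 left).
November has 30 days (12 left).
12 days into December → December 12, 2001.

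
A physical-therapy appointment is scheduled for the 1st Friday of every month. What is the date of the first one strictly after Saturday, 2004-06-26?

June 2004 starts on a Tuesday, so its 1st Friday is 2004-06-04 (3 days in).
That is not after 2004-06-26, so look at July 2004.
July 2004 starts on a Thursday, so its 1st Friday is 2004-07-02 (1 day in).

2004-07-02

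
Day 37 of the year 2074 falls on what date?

Jan has 31 days (37 − 31 = 6 remain).
6 into Feb → Feb 6.

Feb 6, 2074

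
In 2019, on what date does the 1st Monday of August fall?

2019-08-05

The first Monday of August 2019 is August 5.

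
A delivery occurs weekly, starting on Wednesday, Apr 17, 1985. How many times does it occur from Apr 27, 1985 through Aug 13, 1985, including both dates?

Occurrences land 7·i days after Apr 17, 1985 for i = 0, 1, 2, …
Apr 27, 1985 is 10 days after the start; 10 ÷ 7 = 1 remainder 3; since the remainder is 3, round up to i = 2. First occurrence in the window: #3 on May 1, 1985 (2×7 = 14 days in).
Aug 13, 1985 is 118 days after the start; 118 ÷ 7 = 16 remainder 6. Last occurrence in the window: #17 on Aug 7, 1985.
Occurrences #3 through #17: 15 in total.

15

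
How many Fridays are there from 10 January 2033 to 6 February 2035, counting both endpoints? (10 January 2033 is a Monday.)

108

10 January 2033 is a Monday; the first Friday on or after it is 14 January 2033 (4 days later).
From 14 January 2033 to 6 February 2035: 351 + 365 + 37 = 753 days (rest of 2033, 2034, to 6 February 2035 in 2035).
753 ÷ 7 = 107 full weeks with remainder 4, so 107 more Fridays after the first → 108.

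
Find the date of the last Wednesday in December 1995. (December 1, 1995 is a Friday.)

December 1995 begins on a Friday, so the first Wednesday is December 6 (5 days later).
December 1995 has 31 days. Adding weeks: 6, 13, 20, 27 — the last one ≤ 31 is the 27th.

1995-12-27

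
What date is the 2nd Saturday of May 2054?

May 2054 begins on a Friday, so the first Saturday is May 2 (1 day later).
The 2nd Saturday is 1 weeks later: 2 + 7 = 9.

May 9, 2054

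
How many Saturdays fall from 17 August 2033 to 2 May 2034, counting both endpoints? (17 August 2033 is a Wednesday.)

17 August 2033 is a Wednesday; the first Saturday on or after it is 20 August 2033 (3 days later).
From 20 August 2033 to 2 May 2034: 11 + 30 + 31 + 30 + 31 + 31 + 28 + 31 + 30 + 2 = 255 days (rest of August, September, October, November, December, January, February, March, April, May).
255 ÷ 7 = 36 full weeks with remainder 3, so 36 more Saturdays after the first → 37.

37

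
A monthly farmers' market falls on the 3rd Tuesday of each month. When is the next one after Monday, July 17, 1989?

July 18, 1989

July 1989 starts on a Saturday; its first Tuesday is the 4th, so the 3rd Tuesday is the 18th — July 18, 1989.
July 18, 1989 is after July 17, 1989, so that is the next one.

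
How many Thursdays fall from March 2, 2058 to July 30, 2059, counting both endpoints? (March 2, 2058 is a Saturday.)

March 2, 2058 is a Saturday; the first Thursday on or after it is March 7, 2058 (5 days later).
From March 7, 2058 to July 30, 2059: 299 + 211 = 510 days (rest of 2058, to July 30, 2059 in 2059).
510 ÷ 7 = 72 full weeks with remainder 6, so 72 more Thursdays after the first → 73.

73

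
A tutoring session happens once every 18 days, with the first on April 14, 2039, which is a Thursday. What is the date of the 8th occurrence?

August 18, 2039

The 8th occurrence is 7 intervals after the first: 7 × 18 = 126 days after April 14, 2039.
April has 30 days — 16 days to the end of April leaves 110.
May has 31 days (79 left).
June has 30 days (49 left).
July has 31 days (18 left).
18 days into August → August 18, 2039.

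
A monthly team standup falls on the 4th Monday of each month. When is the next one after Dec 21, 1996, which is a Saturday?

Dec 23, 1996

Dec 1996 starts on a Sunday; its first Monday is the 2nd, so the 4th Monday is the 23rd — Dec 23, 1996.
Dec 23, 1996 is after Dec 21, 1996, so that is the next one.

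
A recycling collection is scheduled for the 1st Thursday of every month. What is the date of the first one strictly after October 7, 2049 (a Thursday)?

October 2049 starts on a Friday, so its 1st Thursday is October 7, 2049 (6 days in).
That is not after October 7, 2049, so look at November 2049.
November 2049 starts on a Monday, so its 1st Thursday is November 4, 2049 (3 days in).

November 4, 2049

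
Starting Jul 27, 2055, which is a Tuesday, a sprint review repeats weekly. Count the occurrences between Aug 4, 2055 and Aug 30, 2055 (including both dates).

3

Occurrences land 7·i days after Jul 27, 2055 for i = 0, 1, 2, …
Aug 4, 2055 is 8 days after the start; 8 ÷ 7 = 1 remainder 1; since the remainder is 1, round up to i = 2. First occurrence in the window: #3 on Aug 10, 2055 (2×7 = 14 days in).
Aug 30, 2055 is 34 days after the start; 34 ÷ 7 = 4 remainder 6. Last occurrence in the window: #5 on Aug 24, 2055.
Occurrences #3 through #5: 3 in total.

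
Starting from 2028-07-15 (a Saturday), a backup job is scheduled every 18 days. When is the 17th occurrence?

The 17th occurrence is 16 intervals after the first: 16 × 18 = 288 days after 2028-07-15.
July has 31 days — 16 days to the end of July leaves 272.
August has 31 days (241 left).
September has 30 days (211 left).
October has 31 days (180 left).
November has 30 days (150 left).
December has 31 days (119 left).
January has 31 days (88 left).
February has 28 days (60 left).
March has 31 days (29 left).
29 days into April → 2029-04-29.

2029-04-29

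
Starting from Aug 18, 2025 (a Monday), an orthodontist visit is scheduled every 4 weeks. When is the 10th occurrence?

The 10th occurrence is 9 intervals after the first: 9 × 28 = 252 days after Aug 18, 2025.
Aug has 31 days — 13 days to the end of Aug leaves 239.
Sep has 30 days (209 left).
Oct has 31 days (178 left).
Nov has 30 days (148 left).
Dec has 31 days (117 left).
Jan has 31 days (86 left).
Feb has 28 days (58 left).
Mar has 31 days (27 left).
27 days into Apr → Apr 27, 2026.

Apr 27, 2026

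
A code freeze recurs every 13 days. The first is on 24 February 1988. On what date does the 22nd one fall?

23 November 1988

The 22nd occurrence is 21 intervals after the first: 21 × 13 = 273 days after 24 February 1988.
February has 29 days — 5 days to the end of February leaves 268.
March has 31 days (237 left).
April has 30 days (207 left).
May has 31 days (176 left).
June has 30 days (146 left).
July has 31 days (115 left).
August has 31 days (84 left).
September has 30 days (54 left).
October has 31 days (23 left).
23 days into November → 23 November 1988.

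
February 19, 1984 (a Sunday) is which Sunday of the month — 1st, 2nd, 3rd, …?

Day 19 falls in week ⌈19/7⌉ of the month.
Days 1–7 hold the 1st Sunday, 8–14 the 2nd, 15–21 the 3rd, 22–28 the 4th, 29–31 the 5th.
19 is in the range for the 3rd.

3rd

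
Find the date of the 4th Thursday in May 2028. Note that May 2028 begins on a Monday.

May 2028 begins on a Monday, so the first Thursday is May 4 (3 days later).
The 4th Thursday is 3 weeks later: 4 + 21 = 25.

2028-05-25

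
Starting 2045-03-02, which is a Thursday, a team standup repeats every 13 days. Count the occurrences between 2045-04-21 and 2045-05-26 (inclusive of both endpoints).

3

Occurrences land 13·i days after 2045-03-02 for i = 0, 1, 2, …
2045-04-21 is 50 days after the start; 50 ÷ 13 = 3 remainder 11; since the remainder is 11, round up to i = 4. First occurrence in the window: #5 on 2045-04-23 (4×13 = 52 days in).
2045-05-26 is 85 days after the start; 85 ÷ 13 = 6 remainder 7. Last occurrence in the window: #7 on 2045-05-19.
Occurrences #5 through #7: 3 in total.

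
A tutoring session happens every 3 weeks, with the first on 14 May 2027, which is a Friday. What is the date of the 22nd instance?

28 July 2028

The 22nd occurrence is 21 intervals after the first: 21 × 21 = 441 days after 14 May 2027.
May has 31 days — 17 days to the end of May leaves 424.
From end of May to end of 2027 is 214 days (210 left).
January has 31 days (179 left).
February has 29 days (150 left).
March has 31 days (119 left).
April has 30 days (89 left).
May has 31 days (58 left).
June has 30 days (28 left).
28 days into July → 28 July 2028.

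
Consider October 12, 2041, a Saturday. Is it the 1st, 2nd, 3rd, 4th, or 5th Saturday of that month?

2nd

Day 12 falls in week ⌈12/7⌉ of the month.
Days 1–7 hold the 1st Saturday, 8–14 the 2nd, 15–21 the 3rd, 22–28 the 4th, 29–31 the 5th.
12 is in the range for the 2nd.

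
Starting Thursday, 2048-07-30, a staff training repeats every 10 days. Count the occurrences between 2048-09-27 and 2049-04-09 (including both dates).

20

Occurrences land 10·i days after 2048-07-30 for i = 0, 1, 2, …
2048-09-27 is 59 days after the start; 59 ÷ 10 = 5 remainder 9; since the remainder is 9, round up to i = 6. First occurrence in the window: #7 on 2048-09-28 (6×10 = 60 days in).
2049-04-09 is 253 days after the start; 253 ÷ 10 = 25 remainder 3. Last occurrence in the window: #26 on 2049-04-06.
Occurrences #7 through #26: 20 in total.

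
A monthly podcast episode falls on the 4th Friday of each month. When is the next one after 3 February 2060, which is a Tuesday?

27 February 2060

February 2060 starts on a Sunday; its first Friday is the 6th, so the 4th Friday is the 27th — 27 February 2060.
27 February 2060 is after 3 February 2060, so that is the next one.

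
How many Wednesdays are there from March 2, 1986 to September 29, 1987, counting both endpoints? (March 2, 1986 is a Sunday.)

March 2, 1986 is a Sunday; the first Wednesday on or after it is March 5, 1986 (3 days later).
From March 5, 1986 to September 29, 1987: 301 + 272 = 573 days (rest of 1986, to September 29, 1987 in 1987).
573 ÷ 7 = 81 full weeks with remainder 6, so 81 more Wednesdays after the first → 82.

82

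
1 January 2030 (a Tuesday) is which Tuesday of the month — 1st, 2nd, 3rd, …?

1st

Day 1 falls in week ⌈1/7⌉ of the month.
Days 1–7 hold the 1st Tuesday, 8–14 the 2nd, 15–21 the 3rd, 22–28 the 4th, 29–31 the 5th.
1 is in the range for the 1st.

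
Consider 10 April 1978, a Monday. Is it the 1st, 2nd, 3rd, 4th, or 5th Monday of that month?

2nd

Day 10 falls in week ⌈10/7⌉ of the month.
Days 1–7 hold the 1st Monday, 8–14 the 2nd, 15–21 the 3rd, 22–28 the 4th, 29–31 the 5th.
10 is in the range for the 2nd.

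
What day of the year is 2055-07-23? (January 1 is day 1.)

Days in months before July: 31 + 28 + 31 + 30 + 31 + 30 = 181.
Plus 23 days into July → day 204.

204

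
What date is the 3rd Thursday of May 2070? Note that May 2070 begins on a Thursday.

May 2070 begins on a Thursday, so the first Thursday is May 1.
The 3rd Thursday is 2 weeks later: 1 + 14 = 15.

2070-05-15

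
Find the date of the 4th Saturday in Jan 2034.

Jan 28, 2034

Jan 2034 begins on a Sunday, so the first Saturday is Jan 7 (6 days later).
The 4th Saturday is 3 weeks later: 7 + 21 = 28.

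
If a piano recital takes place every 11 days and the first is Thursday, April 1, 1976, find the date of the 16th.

September 13, 1976

The 16th occurrence is 15 intervals after the first: 15 × 11 = 165 days after April 1, 1976.
April has 30 days — 29 days to the end of April leaves 136.
May has 31 days (105 left).
June has 30 days (75 left).
July has 31 days (44 left).
August has 31 days (13 left).
13 days into September → September 13, 1976.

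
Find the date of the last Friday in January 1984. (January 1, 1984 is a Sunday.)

January 1984 begins on a Sunday, so the first Friday is January 6 (5 days later).
January 1984 has 31 days. Adding weeks: 6, 13, 20, 27 — the last one ≤ 31 is the 27th.

1984-01-27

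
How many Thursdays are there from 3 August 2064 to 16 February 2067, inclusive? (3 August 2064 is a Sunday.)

3 August 2064 is a Sunday; the first Thursday on or after it is 7 August 2064 (4 days later).
From 7 August 2064 to 16 February 2067: 146 + 365 + 365 + 47 = 923 days (rest of 2064, 2065, 2066, to 16 February 2067 in 2067).
923 ÷ 7 = 131 full weeks with remainder 6, so 131 more Thursdays after the first → 132.

132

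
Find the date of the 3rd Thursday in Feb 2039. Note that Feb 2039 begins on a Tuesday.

Feb 2039 begins on a Tuesday, so the first Thursday is Feb 3 (2 days later).
The 3rd Thursday is 2 weeks later: 3 + 14 = 17.

Feb 17, 2039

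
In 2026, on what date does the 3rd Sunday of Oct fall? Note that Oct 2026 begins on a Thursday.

Oct 2026 begins on a Thursday, so the first Sunday is Oct 4 (3 days later).
The 3rd Sunday is 2 weeks later: 4 + 14 = 18.

Oct 18, 2026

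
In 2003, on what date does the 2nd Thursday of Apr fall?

Apr 10, 2003

Apr 2003 begins on a Tuesday, so the first Thursday is Apr 3 (2 days later).
The 2nd Thursday is 1 weeks later: 3 + 7 = 10.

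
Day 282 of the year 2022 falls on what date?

January has 31 days (282 − 31 = 251 remain).
February has 28 days (251 − 28 = 223 remain).
March has 31 days (223 − 31 = 192 remain).
April has 30 days (192 − 30 = 162 remain).
May has 31 days (162 − 31 = 131 remain).
June has 30 days (131 − 30 = 101 remain).
July has 31 days (101 − 31 = 70 remain).
August has 31 days (70 − 31 = 39 remain).
September has 30 days (39 − 30 = 9 remain).
9 into October → October 9.

October 9, 2022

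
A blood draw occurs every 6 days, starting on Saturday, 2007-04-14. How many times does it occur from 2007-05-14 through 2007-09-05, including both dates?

Occurrences land 6·i days after 2007-04-14 for i = 0, 1, 2, …
2007-05-14 is 30 days after the start; 30 ÷ 6 = 5 remainder 0. First occurrence in the window: #6 on 2007-05-14 (5×6 = 30 days in).
2007-09-05 is 144 days after the start; 144 ÷ 6 = 24 remainder 0. Last occurrence in the window: #25 on 2007-09-05.
Occurrences #6 through #25: 20 in total.

20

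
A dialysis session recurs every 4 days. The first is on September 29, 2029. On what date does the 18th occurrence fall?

The 18th occurrence is 17 intervals after the first: 17 × 4 = 68 days after September 29, 2029.
September has 30 days — 1 day to the end of September leaves 67.
October has 31 days (36 left).
November has 30 days (6 left).
6 days into December → December 6, 2029.

December 6, 2029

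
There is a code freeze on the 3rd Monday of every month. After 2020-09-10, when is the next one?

September 2020 starts on a Tuesday; its first Monday is the 7th, so the 3rd Monday is the 21st — 2020-09-21.
2020-09-21 is after 2020-09-10, so that is the next one.

2020-09-21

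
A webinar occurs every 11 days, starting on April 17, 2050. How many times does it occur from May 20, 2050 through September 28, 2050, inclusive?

12

Occurrences land 11·i days after April 17, 2050 for i = 0, 1, 2, …
May 20, 2050 is 33 days after the start; 33 ÷ 11 = 3 remainder 0. First occurrence in the window: #4 on May 20, 2050 (3×11 = 33 days in).
September 28, 2050 is 164 days after the start; 164 ÷ 11 = 14 remainder 10. Last occurrence in the window: #15 on September 18, 2050.
Occurrences #4 through #15: 12 in total.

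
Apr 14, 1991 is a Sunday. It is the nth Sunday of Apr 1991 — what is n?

2nd

Day 14 falls in week ⌈14/7⌉ of the month.
Days 1–7 hold the 1st Sunday, 8–14 the 2nd, 15–21 the 3rd, 22–28 the 4th, 29–31 the 5th.
14 is in the range for the 2nd.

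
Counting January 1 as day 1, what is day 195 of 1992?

January has 31 days (195 − 31 = 164 remain).
February has 29 days (164 − 29 = 135 remain).
March has 31 days (135 − 31 = 104 remain).
April has 30 days (104 − 30 = 74 remain).
May has 31 days (74 − 31 = 43 remain).
June has 30 days (43 − 30 = 13 remain).
13 into July → July 13.

July 13, 1992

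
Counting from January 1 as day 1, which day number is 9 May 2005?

129

Days in months before May: 31 + 28 + 31 + 30 = 120.
Plus 9 days into May → day 129.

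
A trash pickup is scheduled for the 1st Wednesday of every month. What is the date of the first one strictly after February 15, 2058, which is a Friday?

March 6, 2058

February 2058 starts on a Friday, so its 1st Wednesday is February 6, 2058 (5 days in).
That is not after February 15, 2058, so look at March 2058.
March 2058 starts on a Friday, so its 1st Wednesday is March 6, 2058 (5 days in).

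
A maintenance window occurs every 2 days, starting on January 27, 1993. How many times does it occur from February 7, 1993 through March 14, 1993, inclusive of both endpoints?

Occurrences land 2·i days after January 27, 1993 for i = 0, 1, 2, …
February 7, 1993 is 11 days after the start; 11 ÷ 2 = 5 remainder 1; since the remainder is 1, round up to i = 6. First occurrence in the window: #7 on February 8, 1993 (6×2 = 12 days in).
March 14, 1993 is 46 days after the start; 46 ÷ 2 = 23 remainder 0. Last occurrence in the window: #24 on March 14, 1993.
Occurrences #7 through #24: 18 in total.

18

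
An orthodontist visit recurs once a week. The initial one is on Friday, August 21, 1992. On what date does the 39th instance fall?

The 39th occurrence is 38 intervals after the first: 38 × 7 = 266 days after August 21, 1992.
August has 31 days — 10 days to the end of August leaves 256.
September has 30 days (226 left).
October has 31 days (195 left).
November has 30 days (165 left).
December has 31 days (134 left).
January has 31 days (103 left).
February has 28 days (75 left).
March has 31 days (44 left).
April has 30 days (14 left).
14 days into May → May 14, 1993.

May 14, 1993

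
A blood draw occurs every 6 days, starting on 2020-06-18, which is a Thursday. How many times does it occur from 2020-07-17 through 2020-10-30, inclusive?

Occurrences land 6·i days after 2020-06-18 for i = 0, 1, 2, …
2020-07-17 is 29 days after the start; 29 ÷ 6 = 4 remainder 5; since the remainder is 5, round up to i = 5. First occurrence in the window: #6 on 2020-07-18 (5×6 = 30 days in).
2020-10-30 is 134 days after the start; 134 ÷ 6 = 22 remainder 2. Last occurrence in the window: #23 on 2020-10-28.
Occurrences #6 through #23: 18 in total.

18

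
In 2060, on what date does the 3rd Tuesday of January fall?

20 January 2060

January 2060 begins on a Thursday, so the first Tuesday is January 6 (5 days later).
The 3rd Tuesday is 2 weeks later: 6 + 14 = 20.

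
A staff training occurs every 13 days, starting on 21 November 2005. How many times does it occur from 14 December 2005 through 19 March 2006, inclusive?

Occurrences land 13·i days after 21 November 2005 for i = 0, 1, 2, …
14 December 2005 is 23 days after the start; 23 ÷ 13 = 1 remainder 10; since the remainder is 10, round up to i = 2. First occurrence in the window: #3 on 17 December 2005 (2×13 = 26 days in).
19 March 2006 is 118 days after the start; 118 ÷ 13 = 9 remainder 1. Last occurrence in the window: #10 on 18 March 2006.
Occurrences #3 through #10: 8 in total.

8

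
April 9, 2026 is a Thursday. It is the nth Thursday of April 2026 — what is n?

Day 9 falls in week ⌈9/7⌉ of the month.
Days 1–7 hold the 1st Thursday, 8–14 the 2nd, 15–21 the 3rd, 22–28 the 4th, 29–31 the 5th.
9 is in the range for the 2nd.

2nd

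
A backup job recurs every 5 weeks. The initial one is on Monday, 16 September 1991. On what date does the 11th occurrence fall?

The 11th occurrence is 10 intervals after the first: 10 × 35 = 350 days after 16 September 1991.
September has 30 days — 14 days to the end of September leaves 336.
October has 31 days (305 left).
November has 30 days (275 left).
December has 31 days (244 left).
January has 31 days (213 left).
February has 29 days (184 left).
March has 31 days (153 left).
April has 30 days (123 left).
May has 31 days (92 left).
June has 30 days (62 left).
July has 31 days (31 left).
31 days into August → 31 August 1992.

31 August 1992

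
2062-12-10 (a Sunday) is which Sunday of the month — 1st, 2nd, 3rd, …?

2nd

Day 10 falls in week ⌈10/7⌉ of the month.
Days 1–7 hold the 1st Sunday, 8–14 the 2nd, 15–21 the 3rd, 22–28 the 4th, 29–31 the 5th.
10 is in the range for the 2nd.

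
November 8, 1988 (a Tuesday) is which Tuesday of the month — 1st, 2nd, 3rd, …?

Day 8 falls in week ⌈8/7⌉ of the month.
Days 1–7 hold the 1st Tuesday, 8–14 the 2nd, 15–21 the 3rd, 22–28 the 4th, 29–31 the 5th.
8 is in the range for the 2nd.

2nd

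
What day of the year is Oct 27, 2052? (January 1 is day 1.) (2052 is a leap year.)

Days in months before Oct: 31 + 29 + 31 + 30 + 31 + 30 + 31 + 31 + 30 = 274.
Plus 27 days into Oct → day 301.

301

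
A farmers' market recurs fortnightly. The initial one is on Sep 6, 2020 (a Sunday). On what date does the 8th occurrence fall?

Dec 13, 2020

The 8th occurrence is 7 intervals after the first: 7 × 14 = 98 days after Sep 6, 2020.
Sep has 30 days — 24 days to the end of Sep leaves 74.
Oct has 31 days (43 left).
Nov has 30 days (13 left).
13 days into Dec → Dec 13, 2020.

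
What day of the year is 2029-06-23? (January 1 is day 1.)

174

Days in months before June: 31 + 28 + 31 + 30 + 31 = 151.
Plus 23 days into June → day 174.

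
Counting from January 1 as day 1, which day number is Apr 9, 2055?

Days in months before Apr: 31 + 28 + 31 = 90.
Plus 9 days into Apr → day 99.

99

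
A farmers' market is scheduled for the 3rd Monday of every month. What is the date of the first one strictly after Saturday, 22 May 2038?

May 2038 starts on a Saturday; its first Monday is the 3rd, so the 3rd Monday is the 17th — 17 May 2038.
That is not after 22 May 2038, so look at June 2038.
June 2038 starts on a Tuesday; its first Monday is the 7th, so the 3rd Monday is the 21st — 21 June 2038.

21 June 2038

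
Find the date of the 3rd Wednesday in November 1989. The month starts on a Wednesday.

November 15, 1989

November 1989 begins on a Wednesday, so the first Wednesday is November 1.
The 3rd Wednesday is 2 weeks later: 1 + 14 = 15.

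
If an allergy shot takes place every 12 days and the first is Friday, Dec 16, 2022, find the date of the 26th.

Oct 12, 2023

The 26th occurrence is 25 intervals after the first: 25 × 12 = 300 days after Dec 16, 2022.
Dec has 31 days — 15 days to the end of Dec leaves 285.
Jan has 31 days (254 left).
Feb has 28 days (226 left).
Mar has 31 days (195 left).
Apr has 30 days (165 left).
May has 31 days (134 left).
Jun has 30 days (104 left).
Jul has 31 days (73 left).
Aug has 31 days (42 left).
Sep has 30 days (12 left).
12 days into Oct → Oct 12, 2023.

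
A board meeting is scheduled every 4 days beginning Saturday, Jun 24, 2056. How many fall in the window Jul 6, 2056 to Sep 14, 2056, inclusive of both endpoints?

18

Occurrences land 4·i days after Jun 24, 2056 for i = 0, 1, 2, …
Jul 6, 2056 is 12 days after the start; 12 ÷ 4 = 3 remainder 0. First occurrence in the window: #4 on Jul 6, 2056 (3×4 = 12 days in).
Sep 14, 2056 is 82 days after the start; 82 ÷ 4 = 20 remainder 2. Last occurrence in the window: #21 on Sep 12, 2056.
Occurrences #4 through #21: 18 in total.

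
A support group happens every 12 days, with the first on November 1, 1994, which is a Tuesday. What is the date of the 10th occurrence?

February 17, 1995

The 10th occurrence is 9 intervals after the first: 9 × 12 = 108 days after November 1, 1994.
November has 30 days — 29 days to the end of November leaves 79.
December has 31 days (48 left).
January has 31 days (17 left).
17 days into February → February 17, 1995.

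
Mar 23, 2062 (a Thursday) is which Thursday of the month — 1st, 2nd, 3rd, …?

4th

Day 23 falls in week ⌈23/7⌉ of the month.
Days 1–7 hold the 1st Thursday, 8–14 the 2nd, 15–21 the 3rd, 22–28 the 4th, 29–31 the 5th.
23 is in the range for the 4th.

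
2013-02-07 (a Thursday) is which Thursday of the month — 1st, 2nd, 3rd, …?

Day 7 falls in week ⌈7/7⌉ of the month.
Days 1–7 hold the 1st Thursday, 8–14 the 2nd, 15–21 the 3rd, 22–28 the 4th, 29–31 the 5th.
7 is in the range for the 1st.

1st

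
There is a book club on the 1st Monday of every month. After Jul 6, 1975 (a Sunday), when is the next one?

Jul 7, 1975

Jul 1975 starts on a Tuesday, so its 1st Monday is Jul 7, 1975 (6 days in).
Jul 7, 1975 is after Jul 6, 1975, so that is the next one.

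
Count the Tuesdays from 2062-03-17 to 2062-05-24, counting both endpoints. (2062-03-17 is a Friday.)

2062-03-17 is a Friday; the first Tuesday on or after it is 2062-03-21 (4 days later).
From 2062-03-21 to 2062-05-24: 10 + 30 + 24 = 64 days (rest of March, April, May).
64 ÷ 7 = 9 full weeks with remainder 1, so 9 more Tuesdays after the first → 10.

10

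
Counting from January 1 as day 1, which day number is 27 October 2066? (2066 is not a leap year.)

Days in months before October: 31 + 28 + 31 + 30 + 31 + 30 + 31 + 31 + 30 = 273.
Plus 27 days into October → day 300.

300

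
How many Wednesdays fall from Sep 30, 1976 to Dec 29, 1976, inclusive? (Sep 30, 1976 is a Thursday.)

13

Sep 30, 1976 is a Thursday; the first Wednesday on or after it is Oct 6, 1976 (6 days later).
From Oct 6, 1976 to Dec 29, 1976: 25 + 30 + 29 = 84 days (rest of Oct, Nov, Dec).
84 ÷ 7 = 12 full weeks with remainder 0, so 12 more Wednesdays after the first → 13.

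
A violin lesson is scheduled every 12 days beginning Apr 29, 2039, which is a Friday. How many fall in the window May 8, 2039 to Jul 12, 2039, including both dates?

Occurrences land 12·i days after Apr 29, 2039 for i = 0, 1, 2, …
May 8, 2039 is 9 days after the start; 9 ÷ 12 = 0 remainder 9; since the remainder is 9, round up to i = 1. First occurrence in the window: #2 on May 11, 2039 (1×12 = 12 days in).
Jul 12, 2039 is 74 days after the start; 74 ÷ 12 = 6 remainder 2. Last occurrence in the window: #7 on Jul 10, 2039.
Occurrences #2 through #7: 6 in total.

6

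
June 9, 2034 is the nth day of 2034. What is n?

160

Days in months before June: 31 + 28 + 31 + 30 + 31 = 151.
Plus 9 days into June → day 160.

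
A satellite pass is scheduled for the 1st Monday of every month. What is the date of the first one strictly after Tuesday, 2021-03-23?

2021-04-05

March 2021 starts on a Monday, so its 1st Monday is 2021-03-01.
That is not after 2021-03-23, so look at April 2021.
April 2021 starts on a Thursday, so its 1st Monday is 2021-04-05 (4 days in).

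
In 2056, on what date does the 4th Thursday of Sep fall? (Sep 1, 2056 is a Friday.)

Sep 2056 begins on a Friday, so the first Thursday is Sep 7 (6 days later).
The 4th Thursday is 3 weeks later: 7 + 21 = 28.

Sep 28, 2056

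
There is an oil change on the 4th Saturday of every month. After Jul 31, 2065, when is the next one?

Jul 2065 starts on a Wednesday; its first Saturday is the 4th, so the 4th Saturday is the 25th — Jul 25, 2065.
That is not after Jul 31, 2065, so look at Aug 2065.
Aug 2065 starts on a Saturday; its first Saturday is the 1st, so the 4th Saturday is the 22nd — Aug 22, 2065.

Aug 22, 2065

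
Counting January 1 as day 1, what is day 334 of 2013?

Jan has 31 days (334 − 31 = 303 remain).
Feb has 28 days (303 − 28 = 275 remain).
Mar has 31 days (275 − 31 = 244 remain).
Apr has 30 days (244 − 30 = 214 remain).
May has 31 days (214 − 31 = 183 remain).
Jun has 30 days (183 − 30 = 153 remain).
Jul has 31 days (153 − 31 = 122 remain).
Aug has 31 days (122 − 31 = 91 remain).
Sep has 30 days (91 − 30 = 61 remain).
Oct has 31 days (61 − 31 = 30 remain).
30 into Nov → Nov 30.

Nov 30, 2013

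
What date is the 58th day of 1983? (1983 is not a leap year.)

1983-02-27

January has 31 days (58 − 31 = 27 remain).
27 into February → February 27.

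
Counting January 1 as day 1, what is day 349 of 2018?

January has 31 days (349 − 31 = 318 remain).
February has 28 days (318 − 28 = 290 remain).
March has 31 days (290 − 31 = 259 remain).
April has 30 days (259 − 30 = 229 remain).
May has 31 days (229 − 31 = 198 remain).
June has 30 days (198 − 30 = 168 remain).
July has 31 days (168 − 31 = 137 remain).
August has 31 days (137 − 31 = 106 remain).
September has 30 days (106 − 30 = 76 remain).
October has 31 days (76 − 31 = 45 remain).
November has 30 days (45 − 30 = 15 remain).
15 into December → December 15.

2018-12-15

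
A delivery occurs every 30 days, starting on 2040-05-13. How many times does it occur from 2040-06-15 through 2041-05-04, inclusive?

Occurrences land 30·i days after 2040-05-13 for i = 0, 1, 2, …
2040-06-15 is 33 days after the start; 33 ÷ 30 = 1 remainder 3; since the remainder is 3, round up to i = 2. First occurrence in the window: #3 on 2040-07-12 (2×30 = 60 days in).
2041-05-04 is 356 days after the start; 356 ÷ 30 = 11 remainder 26. Last occurrence in the window: #12 on 2041-04-08.
Occurrences #3 through #12: 10 in total.

10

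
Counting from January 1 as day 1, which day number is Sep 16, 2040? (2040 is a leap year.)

260

Days in months before Sep: 31 + 29 + 31 + 30 + 31 + 30 + 31 + 31 = 244.
Plus 16 days into Sep → day 260.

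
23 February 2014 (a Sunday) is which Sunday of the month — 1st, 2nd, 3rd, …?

4th

Day 23 falls in week ⌈23/7⌉ of the month.
Days 1–7 hold the 1st Sunday, 8–14 the 2nd, 15–21 the 3rd, 22–28 the 4th, 29–31 the 5th.
23 is in the range for the 4th.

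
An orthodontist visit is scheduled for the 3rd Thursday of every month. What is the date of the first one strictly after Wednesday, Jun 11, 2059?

Jun 2059 starts on a Sunday; its first Thursday is the 5th, so the 3rd Thursday is the 19th — Jun 19, 2059.
Jun 19, 2059 is after Jun 11, 2059, so that is the next one.

Jun 19, 2059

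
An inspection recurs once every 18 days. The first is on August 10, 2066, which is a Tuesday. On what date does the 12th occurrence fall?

The 12th occurrence is 11 intervals after the first: 11 × 18 = 198 days after August 10, 2066.
August has 31 days — 21 days to the end of August leaves 177.
September has 30 days (147 left).
October has 31 days (116 left).
November has 30 days (86 left).
December has 31 days (55 left).
January has 31 days (24 left).
24 days into February → February 24, 2067.

February 24, 2067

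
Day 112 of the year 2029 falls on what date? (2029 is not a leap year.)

January has 31 days (112 − 31 = 81 remain).
February has 28 days (81 − 28 = 53 remain).
March has 31 days (53 − 31 = 22 remain).
22 into April → April 22.

22 April 2029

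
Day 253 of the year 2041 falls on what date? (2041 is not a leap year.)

2041-09-10

January has 31 days (253 − 31 = 222 remain).
February has 28 days (222 − 28 = 194 remain).
March has 31 days (194 − 31 = 163 remain).
April has 30 days (163 − 30 = 133 remain).
May has 31 days (133 − 31 = 102 remain).
June has 30 days (102 − 30 = 72 remain).
July has 31 days (72 − 31 = 41 remain).
August has 31 days (41 − 31 = 10 remain).
10 into September → September 10.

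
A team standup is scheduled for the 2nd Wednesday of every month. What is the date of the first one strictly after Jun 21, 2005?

Jul 13, 2005

Jun 2005 starts on a Wednesday; its first Wednesday is the 1st, so the 2nd Wednesday is the 8th — Jun 8, 2005.
That is not after Jun 21, 2005, so look at Jul 2005.
Jul 2005 starts on a Friday; its first Wednesday is the 6th, so the 2nd Wednesday is the 13th — Jul 13, 2005.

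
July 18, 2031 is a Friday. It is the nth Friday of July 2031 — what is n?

3rd

Day 18 falls in week ⌈18/7⌉ of the month.
Days 1–7 hold the 1st Friday, 8–14 the 2nd, 15–21 the 3rd, 22–28 the 4th, 29–31 the 5th.
18 is in the range for the 3rd.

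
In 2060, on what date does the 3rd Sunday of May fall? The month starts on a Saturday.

May 2060 begins on a Saturday, so the first Sunday is May 2 (1 day later).
The 3rd Sunday is 2 weeks later: 2 + 14 = 16.

May 16, 2060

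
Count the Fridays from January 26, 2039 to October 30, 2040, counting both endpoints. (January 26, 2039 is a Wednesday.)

January 26, 2039 is a Wednesday; the first Friday on or after it is January 28, 2039 (2 days later).
From January 28, 2039 to October 30, 2040: 337 + 304 = 641 days (rest of 2039, to October 30, 2040 in 2040).
641 ÷ 7 = 91 full weeks with remainder 4, so 91 more Fridays after the first → 92.

92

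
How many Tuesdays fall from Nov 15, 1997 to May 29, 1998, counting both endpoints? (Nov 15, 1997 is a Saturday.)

28

Nov 15, 1997 is a Saturday; the first Tuesday on or after it is Nov 18, 1997 (3 days later).
From Nov 18, 1997 to May 29, 1998: 12 + 31 + 31 + 28 + 31 + 30 + 29 = 192 days (rest of Nov, Dec, Jan, Feb, Mar, Apr, May).
192 ÷ 7 = 27 full weeks with remainder 3, so 27 more Tuesdays after the first → 28.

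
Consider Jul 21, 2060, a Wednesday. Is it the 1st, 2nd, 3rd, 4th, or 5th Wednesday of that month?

3rd

Day 21 falls in week ⌈21/7⌉ of the month.
Days 1–7 hold the 1st Wednesday, 8–14 the 2nd, 15–21 the 3rd, 22–28 the 4th, 29–31 the 5th.
21 is in the range for the 3rd.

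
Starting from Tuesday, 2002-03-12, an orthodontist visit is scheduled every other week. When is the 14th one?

2002-09-10

The 14th occurrence is 13 intervals after the first: 13 × 14 = 182 days after 2002-03-12.
March has 31 days — 19 days to the end of March leaves 163.
April has 30 days (133 left).
May has 31 days (102 left).
June has 30 days (72 left).
July has 31 days (41 left).
August has 31 days (10 left).
10 days into September → 2002-09-10.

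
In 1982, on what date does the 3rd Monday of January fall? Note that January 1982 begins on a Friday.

January 18, 1982

January 1982 begins on a Friday, so the first Monday is January 4 (3 days later).
The 3rd Monday is 2 weeks later: 4 + 14 = 18.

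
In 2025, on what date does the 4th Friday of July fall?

July 2025 begins on a Tuesday, so the first Friday is July 4 (3 days later).
The 4th Friday is 3 weeks later: 4 + 21 = 25.

25 July 2025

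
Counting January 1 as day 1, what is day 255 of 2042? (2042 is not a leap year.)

Jan has 31 days (255 − 31 = 224 remain).
Feb has 28 days (224 − 28 = 196 remain).
Mar has 31 days (196 − 31 = 165 remain).
Apr has 30 days (165 − 30 = 135 remain).
May has 31 days (135 − 31 = 104 remain).
Jun has 30 days (104 − 30 = 74 remain).
Jul has 31 days (74 − 31 = 43 remain).
Aug has 31 days (43 − 31 = 12 remain).
12 into Sep → Sep 12.

Sep 12, 2042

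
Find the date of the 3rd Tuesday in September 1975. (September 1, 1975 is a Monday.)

September 1975 begins on a Monday, so the first Tuesday is September 2 (1 day later).
The 3rd Tuesday is 2 weeks later: 2 + 14 = 16.

16 September 1975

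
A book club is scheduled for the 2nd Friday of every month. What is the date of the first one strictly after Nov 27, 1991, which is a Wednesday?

Nov 1991 starts on a Friday; its first Friday is the 1st, so the 2nd Friday is the 8th — Nov 8, 1991.
That is not after Nov 27, 1991, so look at Dec 1991.
Dec 1991 starts on a Sunday; its first Friday is the 6th, so the 2nd Friday is the 13th — Dec 13, 1991.

Dec 13, 1991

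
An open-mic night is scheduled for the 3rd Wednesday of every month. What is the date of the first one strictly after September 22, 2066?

October 20, 2066

September 2066 starts on a Wednesday; its first Wednesday is the 1st, so the 3rd Wednesday is the 15th — September 15, 2066.
That is not after September 22, 2066, so look at October 2066.
October 2066 starts on a Friday; its first Wednesday is the 6th, so the 3rd Wednesday is the 20th — October 20, 2066.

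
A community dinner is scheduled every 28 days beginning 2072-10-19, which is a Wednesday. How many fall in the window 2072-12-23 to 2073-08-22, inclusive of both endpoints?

8

Occurrences land 28·i days after 2072-10-19 for i = 0, 1, 2, …
2072-12-23 is 65 days after the start; 65 ÷ 28 = 2 remainder 9; since the remainder is 9, round up to i = 3. First occurrence in the window: #4 on 2073-01-11 (3×28 = 84 days in).
2073-08-22 is 307 days after the start; 307 ÷ 28 = 10 remainder 27. Last occurrence in the window: #11 on 2073-07-26.
Occurrences #4 through #11: 8 in total.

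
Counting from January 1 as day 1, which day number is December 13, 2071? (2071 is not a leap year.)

347

Days in months before December: 31 + 28 + 31 + 30 + 31 + 30 + 31 + 31 + 30 + 31 + 30 = 334.
Plus 13 days into December → day 347.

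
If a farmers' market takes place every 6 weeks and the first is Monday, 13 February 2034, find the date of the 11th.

9 April 2035

The 11th occurrence is 10 intervals after the first: 10 × 42 = 420 days after 13 February 2034.
February has 28 days — 15 days to the end of February leaves 405.
From end of February to end of 2034 is 306 days (99 left).
January has 31 days (68 left).
February has 28 days (40 left).
March has 31 days (9 left).
9 days into April → 9 April 2035.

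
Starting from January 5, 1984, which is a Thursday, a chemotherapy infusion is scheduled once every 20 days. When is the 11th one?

The 11th occurrence is 10 intervals after the first: 10 × 20 = 200 days after January 5, 1984.
January has 31 days — 26 days to the end of January leaves 174.
February has 29 days (145 left).
March has 31 days (114 left).
April has 30 days (84 left).
May has 31 days (53 left).
June has 30 days (23 left).
23 days into July → July 23, 1984.

July 23, 1984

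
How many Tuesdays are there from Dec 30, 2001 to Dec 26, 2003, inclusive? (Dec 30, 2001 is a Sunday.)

104

Dec 30, 2001 is a Sunday; the first Tuesday on or after it is Jan 1, 2002 (2 days later).
From Jan 1, 2002 to Dec 26, 2003: 364 + 360 = 724 days (rest of 2002, to Dec 26, 2003 in 2003).
724 ÷ 7 = 103 full weeks with remainder 3, so 103 more Tuesdays after the first → 104.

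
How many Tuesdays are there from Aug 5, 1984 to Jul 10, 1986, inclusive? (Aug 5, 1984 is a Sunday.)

101

Aug 5, 1984 is a Sunday; the first Tuesday on or after it is Aug 7, 1984 (2 days later).
From Aug 7, 1984 to Jul 10, 1986: 146 + 365 + 191 = 702 days (rest of 1984, 1985, to Jul 10, 1986 in 1986).
702 ÷ 7 = 100 full weeks with remainder 2, so 100 more Tuesdays after the first → 101.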